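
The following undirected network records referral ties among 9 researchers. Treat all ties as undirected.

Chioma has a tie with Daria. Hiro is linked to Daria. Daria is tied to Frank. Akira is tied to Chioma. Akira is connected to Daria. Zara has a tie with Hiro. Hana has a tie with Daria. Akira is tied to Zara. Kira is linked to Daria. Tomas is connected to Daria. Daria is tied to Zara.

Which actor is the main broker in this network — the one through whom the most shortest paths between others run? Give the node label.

Unnormalized betweenness of each node: Akira:1/2, Chioma:0, Daria:24, Frank:0, Hana:0, Hiro:0, Kira:0, Tomas:0, Zara:1/2.
Daria has the largest value, 24, making it the main broker — the node through which the most shortest paths run.

Daria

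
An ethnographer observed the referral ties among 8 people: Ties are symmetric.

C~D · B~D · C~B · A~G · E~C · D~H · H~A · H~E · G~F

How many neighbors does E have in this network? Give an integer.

2

E is directly tied to C and H. That is 2 neighbors, so the degree of E is 2.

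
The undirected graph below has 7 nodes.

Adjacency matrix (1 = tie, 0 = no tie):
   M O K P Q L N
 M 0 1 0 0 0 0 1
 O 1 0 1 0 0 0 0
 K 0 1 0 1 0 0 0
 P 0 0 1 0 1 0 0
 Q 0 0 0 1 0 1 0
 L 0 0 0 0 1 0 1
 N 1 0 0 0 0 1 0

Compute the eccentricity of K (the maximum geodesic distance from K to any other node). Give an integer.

Distances from K: L:3, M:2, N:3, O:1, P:1, Q:2.
The largest is 3 (to N and L), so the eccentricity of K is 3.

3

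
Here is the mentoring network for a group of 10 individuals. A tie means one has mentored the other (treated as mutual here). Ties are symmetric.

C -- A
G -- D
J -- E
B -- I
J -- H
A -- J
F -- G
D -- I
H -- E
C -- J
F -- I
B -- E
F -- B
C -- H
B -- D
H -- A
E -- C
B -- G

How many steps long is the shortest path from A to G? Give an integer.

One shortest route is A – J – E – B – G, which uses 4 edges, and at distance 3 from A we only reach {B}, which does not include G. So d(A,G) = 4.

4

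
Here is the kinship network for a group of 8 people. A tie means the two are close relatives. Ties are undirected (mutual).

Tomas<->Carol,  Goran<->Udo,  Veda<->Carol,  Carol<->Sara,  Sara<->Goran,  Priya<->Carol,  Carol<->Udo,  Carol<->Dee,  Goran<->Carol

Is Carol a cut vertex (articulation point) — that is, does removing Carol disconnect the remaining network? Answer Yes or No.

Removing Carol leaves {Goran, Sara, and Udo} with no path to {Priya}, so the network splits into 5 components. Carol is a cut vertex.

Yes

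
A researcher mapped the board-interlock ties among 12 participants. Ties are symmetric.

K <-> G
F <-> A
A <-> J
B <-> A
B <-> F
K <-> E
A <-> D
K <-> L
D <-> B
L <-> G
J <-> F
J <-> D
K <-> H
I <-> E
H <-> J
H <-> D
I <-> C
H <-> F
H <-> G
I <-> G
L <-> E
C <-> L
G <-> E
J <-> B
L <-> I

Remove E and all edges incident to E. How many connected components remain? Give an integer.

E's neighbors (G, I, K, and L) remain reachable from one another through other ties, so the rest of the network stays in one piece.

1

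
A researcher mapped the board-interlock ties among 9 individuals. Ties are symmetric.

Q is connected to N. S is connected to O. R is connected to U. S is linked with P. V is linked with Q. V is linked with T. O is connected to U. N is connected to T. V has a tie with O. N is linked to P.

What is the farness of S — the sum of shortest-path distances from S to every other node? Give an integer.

Distances from S: N:2, O:1, P:1, Q:3, R:3, T:3, U:2, V:2.
Sum = 2 + 1 + 1 + 3 + 3 + 3 + 2 + 2 = 17.

17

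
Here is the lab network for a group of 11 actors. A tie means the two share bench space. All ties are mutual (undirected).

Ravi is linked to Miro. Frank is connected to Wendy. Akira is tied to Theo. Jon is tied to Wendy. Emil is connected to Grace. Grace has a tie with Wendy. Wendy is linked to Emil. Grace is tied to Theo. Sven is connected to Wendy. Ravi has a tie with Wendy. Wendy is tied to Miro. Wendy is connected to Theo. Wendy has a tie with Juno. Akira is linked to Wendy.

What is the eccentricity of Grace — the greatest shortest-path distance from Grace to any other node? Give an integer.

2

Distances from Grace: Akira:2, Emil:1, Frank:2, Jon:2, Juno:2, Miro:2, Ravi:2, Sven:2, Theo:1, Wendy:1.
The largest is 2 (to Akira, Juno, Frank, Sven, Jon, Miro, and Ravi), so the eccentricity of Grace is 2.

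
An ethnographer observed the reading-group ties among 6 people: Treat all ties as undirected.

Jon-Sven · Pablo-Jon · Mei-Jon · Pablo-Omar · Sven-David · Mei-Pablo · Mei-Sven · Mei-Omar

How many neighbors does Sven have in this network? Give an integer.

3

Sven is directly tied to David, Jon, and Mei. That is 3 neighbors, so the degree of Sven is 3.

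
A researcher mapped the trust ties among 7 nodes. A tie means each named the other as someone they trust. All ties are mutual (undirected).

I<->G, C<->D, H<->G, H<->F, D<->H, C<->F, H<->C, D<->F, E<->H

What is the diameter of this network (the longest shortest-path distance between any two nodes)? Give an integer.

Eccentricity of each node (its greatest distance to any other): C:3, D:3, E:3, F:3, G:2, H:2, I:3.
The maximum eccentricity is 3, realized for instance by the pair I–C via I – G – H – C. So the diameter is 3.

3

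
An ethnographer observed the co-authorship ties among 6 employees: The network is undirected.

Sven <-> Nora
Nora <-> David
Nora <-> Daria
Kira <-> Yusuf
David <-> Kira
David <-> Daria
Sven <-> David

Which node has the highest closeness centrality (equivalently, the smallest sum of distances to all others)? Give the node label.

David

Farness (sum of distances to all others) for each node — Daria:9, David:6, Kira:8, Nora:8, Sven:9, Yusuf:12.
The smallest farness is 6, for David, so David has the highest closeness.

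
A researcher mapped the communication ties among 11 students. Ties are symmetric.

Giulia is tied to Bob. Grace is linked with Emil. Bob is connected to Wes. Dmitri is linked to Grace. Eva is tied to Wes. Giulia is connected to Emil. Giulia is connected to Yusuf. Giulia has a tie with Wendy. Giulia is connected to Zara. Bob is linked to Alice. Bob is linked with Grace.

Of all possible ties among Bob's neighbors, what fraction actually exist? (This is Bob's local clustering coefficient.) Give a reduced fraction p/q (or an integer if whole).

Bob's neighbors: Alice, Giulia, Grace, and Wes (k = 4).
Possible neighbor pairs: C(4,2) = 6. Edges among them: none → e = 0.
Clustering(Bob) = 0/6 = 0.

0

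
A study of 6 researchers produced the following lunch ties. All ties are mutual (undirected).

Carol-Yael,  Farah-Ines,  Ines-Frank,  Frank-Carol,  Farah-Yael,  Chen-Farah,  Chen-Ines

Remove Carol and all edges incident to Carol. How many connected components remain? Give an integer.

1

Carol's neighbors (Frank and Yael) remain reachable from one another through other ties, so the rest of the network stays in one piece.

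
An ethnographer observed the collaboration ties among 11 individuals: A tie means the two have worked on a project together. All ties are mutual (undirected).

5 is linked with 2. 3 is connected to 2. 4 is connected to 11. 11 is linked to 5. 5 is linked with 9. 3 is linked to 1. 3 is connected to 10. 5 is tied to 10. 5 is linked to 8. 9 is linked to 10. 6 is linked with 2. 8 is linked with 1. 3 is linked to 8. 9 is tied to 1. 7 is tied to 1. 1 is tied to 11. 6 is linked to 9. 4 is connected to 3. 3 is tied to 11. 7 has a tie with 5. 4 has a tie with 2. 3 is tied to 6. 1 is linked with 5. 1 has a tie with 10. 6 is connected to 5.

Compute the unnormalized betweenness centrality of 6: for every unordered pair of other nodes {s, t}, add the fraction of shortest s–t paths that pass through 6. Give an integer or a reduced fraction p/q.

9/7

Pairs whose geodesics pass through 6 — 9–3: 1/3; 9–4: 2/7; 9–2: 1/2; 3–5: 1/6.
All other pairs contribute 0.
Summing the contributions gives betweenness(6) = 9/7.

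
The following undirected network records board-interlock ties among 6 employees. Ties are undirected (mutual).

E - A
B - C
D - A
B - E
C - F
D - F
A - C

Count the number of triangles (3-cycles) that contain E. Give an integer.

0

E's neighbors are A and B, but none of them are tied to each other, so no triangle contains E.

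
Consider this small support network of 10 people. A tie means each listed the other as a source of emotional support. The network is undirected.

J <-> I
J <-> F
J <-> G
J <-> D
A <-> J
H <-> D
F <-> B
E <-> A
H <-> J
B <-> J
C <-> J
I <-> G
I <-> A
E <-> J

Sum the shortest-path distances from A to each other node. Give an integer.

15

Distances from A: B:2, C:2, D:2, E:1, F:2, G:2, H:2, I:1, J:1.
Sum = 2 + 2 + 2 + 1 + 2 + 2 + 2 + 1 + 1 = 15.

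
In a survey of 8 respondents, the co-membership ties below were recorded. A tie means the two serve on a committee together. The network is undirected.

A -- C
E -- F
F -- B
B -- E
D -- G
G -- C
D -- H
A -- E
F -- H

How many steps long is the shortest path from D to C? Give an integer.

2

One shortest route is D – G – C, which uses 2 edges, and D and C are not directly tied, so nothing shorter exists. So d(D,C) = 2.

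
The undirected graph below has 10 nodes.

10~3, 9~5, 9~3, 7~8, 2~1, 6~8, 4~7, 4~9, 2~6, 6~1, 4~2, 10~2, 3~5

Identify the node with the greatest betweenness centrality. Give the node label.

2

Unnormalized betweenness of each node: 1:0, 2:14, 3:7/2, 4:25/2, 5:0, 6:4, 7:7/2, 8:3/2, 9:7, 10:5.
2 has the largest value, 14, making it the main broker — the node through which the most shortest paths run.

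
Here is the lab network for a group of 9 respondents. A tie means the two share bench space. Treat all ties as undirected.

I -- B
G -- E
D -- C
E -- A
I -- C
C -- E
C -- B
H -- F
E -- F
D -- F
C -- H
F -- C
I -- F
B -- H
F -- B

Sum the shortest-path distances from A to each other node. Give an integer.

Distances from A: B:3, C:2, D:3, E:1, F:2, G:2, H:3, I:3.
Sum = 3 + 2 + 3 + 1 + 2 + 2 + 3 + 3 = 19.

19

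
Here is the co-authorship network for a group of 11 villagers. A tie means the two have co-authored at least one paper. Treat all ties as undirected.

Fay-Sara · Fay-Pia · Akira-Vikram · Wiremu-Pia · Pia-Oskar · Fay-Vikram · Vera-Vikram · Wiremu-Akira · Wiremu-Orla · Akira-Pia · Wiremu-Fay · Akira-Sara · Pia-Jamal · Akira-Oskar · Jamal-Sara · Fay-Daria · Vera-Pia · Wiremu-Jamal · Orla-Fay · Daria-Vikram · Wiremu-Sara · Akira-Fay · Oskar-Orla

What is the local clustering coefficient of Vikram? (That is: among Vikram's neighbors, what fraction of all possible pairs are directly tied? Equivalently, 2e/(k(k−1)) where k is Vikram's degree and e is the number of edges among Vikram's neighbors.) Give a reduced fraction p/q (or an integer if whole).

1/3

Vikram's neighbors: Akira, Daria, Fay, and Vera (k = 4).
Possible neighbor pairs: C(4,2) = 6. Edges among them: Akira–Fay, Daria–Fay → e = 2.
Clustering(Vikram) = 2/6 = 1/3.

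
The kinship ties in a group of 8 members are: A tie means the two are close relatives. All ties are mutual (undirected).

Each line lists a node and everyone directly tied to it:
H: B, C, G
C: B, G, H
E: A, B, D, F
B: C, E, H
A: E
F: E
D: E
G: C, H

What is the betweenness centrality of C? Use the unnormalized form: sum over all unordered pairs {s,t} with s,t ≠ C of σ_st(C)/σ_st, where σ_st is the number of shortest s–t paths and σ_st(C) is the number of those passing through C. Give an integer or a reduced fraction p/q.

5/2

Pairs whose geodesics pass through C — E–G: 1/2; A–G: 1/2; D–G: 1/2; F–G: 1/2; G–B: 1/2.
All other pairs contribute 0.
Summing the contributions gives betweenness(C) = 5/2.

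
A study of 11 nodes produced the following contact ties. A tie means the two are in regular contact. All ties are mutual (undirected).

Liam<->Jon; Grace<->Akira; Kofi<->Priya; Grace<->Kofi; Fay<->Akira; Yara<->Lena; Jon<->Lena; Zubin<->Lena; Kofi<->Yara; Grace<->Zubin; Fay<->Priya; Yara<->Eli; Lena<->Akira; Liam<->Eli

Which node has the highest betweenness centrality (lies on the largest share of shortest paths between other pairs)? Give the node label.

Lena

Unnormalized betweenness of each node: Akira:25/3, Eli:10/3, Fay:2, Grace:4, Jon:14/3, Kofi:28/3, Lena:50/3, Liam:1, Priya:2, Yara:37/3, Zubin:4/3.
Lena has the largest value, 50/3, making it the main broker — the node through which the most shortest paths run.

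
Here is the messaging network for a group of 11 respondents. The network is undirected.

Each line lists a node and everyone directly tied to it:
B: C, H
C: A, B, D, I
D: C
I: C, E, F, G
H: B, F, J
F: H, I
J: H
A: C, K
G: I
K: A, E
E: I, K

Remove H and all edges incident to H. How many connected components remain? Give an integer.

Without H, the remaining ties split the others into: {A, B, C, D, E, F, G, I, K}; {J}.
That's 2 separate components.

2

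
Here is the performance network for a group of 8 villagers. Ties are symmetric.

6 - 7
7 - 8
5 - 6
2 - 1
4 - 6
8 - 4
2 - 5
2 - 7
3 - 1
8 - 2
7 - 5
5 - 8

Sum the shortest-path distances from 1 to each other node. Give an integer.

14

Distances from 1: 2:1, 3:1, 4:3, 5:2, 6:3, 7:2, 8:2.
Sum = 1 + 1 + 3 + 2 + 3 + 2 + 2 = 14.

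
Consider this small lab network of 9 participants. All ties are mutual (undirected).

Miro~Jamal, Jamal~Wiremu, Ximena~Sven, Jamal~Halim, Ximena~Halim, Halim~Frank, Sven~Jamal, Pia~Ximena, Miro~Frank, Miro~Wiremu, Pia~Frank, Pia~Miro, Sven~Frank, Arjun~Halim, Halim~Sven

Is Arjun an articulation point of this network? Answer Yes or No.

Even without Arjun, every remaining node can still reach every other (the residual graph is connected), so Arjun is not a cut vertex.

No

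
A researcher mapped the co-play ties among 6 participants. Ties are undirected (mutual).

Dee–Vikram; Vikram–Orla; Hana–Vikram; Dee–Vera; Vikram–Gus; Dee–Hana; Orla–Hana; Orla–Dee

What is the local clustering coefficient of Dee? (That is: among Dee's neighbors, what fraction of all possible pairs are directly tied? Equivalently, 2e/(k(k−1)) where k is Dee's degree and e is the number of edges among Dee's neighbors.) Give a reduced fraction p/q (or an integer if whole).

1/2

Dee's neighbors: Hana, Orla, Vera, and Vikram (k = 4).
Possible neighbor pairs: C(4,2) = 6. Edges among them: Hana–Orla, Hana–Vikram, Orla–Vikram → e = 3.
Clustering(Dee) = 3/6 = 1/2.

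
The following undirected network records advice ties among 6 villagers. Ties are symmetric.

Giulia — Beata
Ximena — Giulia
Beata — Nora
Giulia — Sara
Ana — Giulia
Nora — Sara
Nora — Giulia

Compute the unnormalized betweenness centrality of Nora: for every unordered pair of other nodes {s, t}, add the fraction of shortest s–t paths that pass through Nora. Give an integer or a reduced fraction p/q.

Pairs whose geodesics pass through Nora — Sara–Beata: 1/2.
All other pairs contribute 0.
Summing the contributions gives betweenness(Nora) = 1/2.

1/2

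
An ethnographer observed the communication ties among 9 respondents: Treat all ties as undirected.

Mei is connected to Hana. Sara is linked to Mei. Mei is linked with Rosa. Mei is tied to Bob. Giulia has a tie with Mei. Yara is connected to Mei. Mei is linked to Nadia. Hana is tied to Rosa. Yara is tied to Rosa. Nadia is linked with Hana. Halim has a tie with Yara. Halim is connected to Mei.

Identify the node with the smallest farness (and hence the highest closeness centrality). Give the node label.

Farness (sum of distances to all others) for each node — Bob:15, Giulia:15, Halim:14, Hana:13, Mei:8, Nadia:14, Rosa:13, Sara:15, Yara:13.
The smallest farness is 8, for Mei, so Mei has the highest closeness.

Mei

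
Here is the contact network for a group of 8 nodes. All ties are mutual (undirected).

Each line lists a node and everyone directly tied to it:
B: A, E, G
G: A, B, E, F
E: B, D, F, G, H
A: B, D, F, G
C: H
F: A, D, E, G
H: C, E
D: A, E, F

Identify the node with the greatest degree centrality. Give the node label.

Degrees — A:4, B:3, C:1, D:3, E:5, F:4, G:4, H:2.
The maximum is 5, attained only by E.

E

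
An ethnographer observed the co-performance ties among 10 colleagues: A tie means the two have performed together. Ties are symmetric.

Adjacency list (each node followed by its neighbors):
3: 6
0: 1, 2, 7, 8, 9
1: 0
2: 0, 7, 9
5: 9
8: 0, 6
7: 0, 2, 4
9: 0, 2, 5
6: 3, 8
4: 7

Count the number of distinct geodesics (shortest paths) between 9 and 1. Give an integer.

1

The shortest distance is 2, and the only length-2 path is 9–0–1. So there is exactly 1 shortest path.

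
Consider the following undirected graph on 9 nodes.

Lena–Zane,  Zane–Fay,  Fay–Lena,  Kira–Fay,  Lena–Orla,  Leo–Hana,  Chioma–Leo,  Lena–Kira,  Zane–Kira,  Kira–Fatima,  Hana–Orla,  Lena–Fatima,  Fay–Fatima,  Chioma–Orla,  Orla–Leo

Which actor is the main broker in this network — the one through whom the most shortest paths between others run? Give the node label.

Unnormalized betweenness of each node: Chioma:0, Fatima:0, Fay:1/3, Hana:0, Kira:1/3, Lena:49/3, Leo:1/2, Orla:31/2, Zane:0.
Lena has the largest value, 49/3, making it the main broker — the node through which the most shortest paths run.

Lena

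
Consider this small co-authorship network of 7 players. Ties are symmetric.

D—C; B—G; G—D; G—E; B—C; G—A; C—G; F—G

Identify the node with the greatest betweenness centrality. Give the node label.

G

Unnormalized betweenness of each node: A:0, B:0, C:1/2, D:0, E:0, F:0, G:25/2.
G has the largest value, 25/2, making it the main broker — the node through which the most shortest paths run.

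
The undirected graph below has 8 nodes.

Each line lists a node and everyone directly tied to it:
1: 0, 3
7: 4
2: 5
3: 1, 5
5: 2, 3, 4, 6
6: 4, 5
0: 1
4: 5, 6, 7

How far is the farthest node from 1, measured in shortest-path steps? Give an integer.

Distances from 1: 0:1, 2:3, 3:1, 4:3, 5:2, 6:3, 7:4.
The largest is 4 (to 7), so the eccentricity of 1 is 4.

4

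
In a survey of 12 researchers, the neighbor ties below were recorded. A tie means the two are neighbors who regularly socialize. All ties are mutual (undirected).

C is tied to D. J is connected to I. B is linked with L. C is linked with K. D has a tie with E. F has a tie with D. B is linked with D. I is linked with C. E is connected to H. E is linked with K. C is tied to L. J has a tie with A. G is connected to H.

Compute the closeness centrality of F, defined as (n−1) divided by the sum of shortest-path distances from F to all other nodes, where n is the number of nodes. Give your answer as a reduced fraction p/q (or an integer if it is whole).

11/32

Distances from F: A:5, B:2, C:2, D:1, E:2, G:4, H:3, I:3, J:4, K:3, L:3. Sum = 32.
n = 12, so closeness = 11/32.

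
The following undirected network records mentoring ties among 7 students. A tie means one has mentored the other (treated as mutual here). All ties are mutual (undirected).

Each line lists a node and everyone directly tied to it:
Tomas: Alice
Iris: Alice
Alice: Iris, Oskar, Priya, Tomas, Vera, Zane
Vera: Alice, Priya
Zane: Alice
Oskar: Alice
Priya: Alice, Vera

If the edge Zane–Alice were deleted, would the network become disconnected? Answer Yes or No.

Yes

Without the Zane–Alice edge there is no alternate route between Zane and Alice, so the network disconnects. It is a bridge.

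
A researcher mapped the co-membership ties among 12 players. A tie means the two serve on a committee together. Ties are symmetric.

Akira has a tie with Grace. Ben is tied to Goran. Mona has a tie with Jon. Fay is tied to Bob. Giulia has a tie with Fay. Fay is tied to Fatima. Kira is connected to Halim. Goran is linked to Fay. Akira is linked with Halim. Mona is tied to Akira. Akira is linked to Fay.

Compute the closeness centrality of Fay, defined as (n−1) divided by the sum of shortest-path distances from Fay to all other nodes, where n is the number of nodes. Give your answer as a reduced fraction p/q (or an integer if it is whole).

Distances from Fay: Akira:1, Ben:2, Bob:1, Fatima:1, Giulia:1, Goran:1, Grace:2, Halim:2, Jon:3, Kira:3, Mona:2. Sum = 19.
n = 12, so closeness = 11/19.

11/19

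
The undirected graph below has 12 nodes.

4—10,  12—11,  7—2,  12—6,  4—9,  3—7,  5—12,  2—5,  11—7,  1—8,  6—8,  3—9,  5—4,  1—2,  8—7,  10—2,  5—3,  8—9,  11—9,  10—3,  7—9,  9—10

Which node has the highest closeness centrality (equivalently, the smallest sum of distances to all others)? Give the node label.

Farness (sum of distances to all others) for each node — 1:24, 2:19, 3:20, 4:21, 5:19, 6:24, 7:17, 8:19, 9:16, 10:20, 11:20, 12:21.
The smallest farness is 16, for 9, so 9 has the highest closeness.

9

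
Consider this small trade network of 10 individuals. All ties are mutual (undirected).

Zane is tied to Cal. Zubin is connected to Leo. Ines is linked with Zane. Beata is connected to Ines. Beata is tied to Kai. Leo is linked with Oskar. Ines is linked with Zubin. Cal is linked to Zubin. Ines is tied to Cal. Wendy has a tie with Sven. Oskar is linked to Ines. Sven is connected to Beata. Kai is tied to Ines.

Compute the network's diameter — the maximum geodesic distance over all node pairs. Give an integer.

5

Eccentricity of each node (its greatest distance to any other): Beata:3, Cal:4, Ines:3, Kai:3, Leo:5, Oskar:4, Sven:4, Wendy:5, Zane:4, Zubin:4.
The maximum eccentricity is 5, realized for instance by the pair Leo–Wendy via Leo – Zubin – Ines – Beata – Sven – Wendy. So the diameter is 5.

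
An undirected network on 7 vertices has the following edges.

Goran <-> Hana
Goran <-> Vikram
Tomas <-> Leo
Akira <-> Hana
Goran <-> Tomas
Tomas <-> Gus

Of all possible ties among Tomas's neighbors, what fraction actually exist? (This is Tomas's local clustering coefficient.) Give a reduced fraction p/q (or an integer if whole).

0

Tomas's neighbors: Goran, Gus, and Leo (k = 3).
Possible neighbor pairs: C(3,2) = 3. Edges among them: none → e = 0.
Clustering(Tomas) = 0/3 = 0.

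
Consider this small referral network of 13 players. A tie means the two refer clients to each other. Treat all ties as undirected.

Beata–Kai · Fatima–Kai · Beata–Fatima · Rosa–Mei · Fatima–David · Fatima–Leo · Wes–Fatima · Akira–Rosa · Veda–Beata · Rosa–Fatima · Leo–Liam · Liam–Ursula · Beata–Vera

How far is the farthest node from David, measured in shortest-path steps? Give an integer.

4

Distances from David: Akira:3, Beata:2, Fatima:1, Kai:2, Leo:2, Liam:3, Mei:3, Rosa:2, Ursula:4, Veda:3, Vera:3, Wes:2.
The largest is 4 (to Ursula), so the eccentricity of David is 4.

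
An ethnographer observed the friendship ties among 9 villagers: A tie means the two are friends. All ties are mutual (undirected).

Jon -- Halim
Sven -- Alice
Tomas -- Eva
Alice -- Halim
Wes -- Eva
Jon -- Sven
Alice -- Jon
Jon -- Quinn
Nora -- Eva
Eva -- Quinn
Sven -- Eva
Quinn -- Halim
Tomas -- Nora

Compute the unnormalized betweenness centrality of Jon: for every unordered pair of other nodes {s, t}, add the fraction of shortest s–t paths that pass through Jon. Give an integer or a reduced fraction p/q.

Pairs whose geodesics pass through Jon — Sven–Quinn: 1/2; Sven–Halim: 1/2; Alice–Quinn: 1/2.
All other pairs contribute 0.
Summing the contributions gives betweenness(Jon) = 3/2.

3/2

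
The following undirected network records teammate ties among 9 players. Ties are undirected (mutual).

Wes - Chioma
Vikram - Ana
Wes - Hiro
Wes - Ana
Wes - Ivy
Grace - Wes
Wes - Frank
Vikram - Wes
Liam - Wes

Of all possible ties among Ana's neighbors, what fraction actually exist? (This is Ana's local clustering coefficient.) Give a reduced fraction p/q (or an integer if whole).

1

Ana's neighbors: Vikram and Wes (k = 2).
Possible neighbor pairs: C(2,2) = 1. Edges among them: Vikram–Wes → e = 1.
Clustering(Ana) = 1/1.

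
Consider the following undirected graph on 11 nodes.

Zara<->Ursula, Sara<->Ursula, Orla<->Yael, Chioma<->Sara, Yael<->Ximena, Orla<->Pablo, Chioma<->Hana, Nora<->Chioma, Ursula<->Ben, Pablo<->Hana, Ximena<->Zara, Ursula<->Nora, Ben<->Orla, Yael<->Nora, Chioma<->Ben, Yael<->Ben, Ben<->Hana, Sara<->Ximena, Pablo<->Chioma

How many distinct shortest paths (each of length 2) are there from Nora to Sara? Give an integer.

2

The shortest distance is 2. The length-2 paths are: Nora–Ursula–Sara; Nora–Chioma–Sara.
That gives 2 distinct shortest paths.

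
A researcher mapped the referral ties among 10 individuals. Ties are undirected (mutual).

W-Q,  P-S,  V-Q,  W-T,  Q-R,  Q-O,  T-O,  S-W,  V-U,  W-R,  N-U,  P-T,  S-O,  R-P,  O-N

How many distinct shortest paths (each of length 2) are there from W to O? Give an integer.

3

The shortest distance is 2. The length-2 paths are: W–Q–O; W–S–O; W–T–O.
That gives 3 distinct shortest paths.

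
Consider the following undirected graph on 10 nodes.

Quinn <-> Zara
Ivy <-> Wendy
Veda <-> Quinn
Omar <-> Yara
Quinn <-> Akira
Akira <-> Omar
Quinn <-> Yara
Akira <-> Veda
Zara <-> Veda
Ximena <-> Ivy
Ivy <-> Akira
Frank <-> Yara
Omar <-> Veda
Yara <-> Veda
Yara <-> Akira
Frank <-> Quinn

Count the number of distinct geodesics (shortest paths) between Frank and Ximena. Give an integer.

2

The shortest distance is 4. The length-4 paths are: Frank–Quinn–Akira–Ivy–Ximena; Frank–Yara–Akira–Ivy–Ximena.
That gives 2 distinct shortest paths.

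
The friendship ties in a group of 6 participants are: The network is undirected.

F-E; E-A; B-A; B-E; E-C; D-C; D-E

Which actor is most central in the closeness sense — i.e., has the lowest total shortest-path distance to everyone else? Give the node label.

E

Farness (sum of distances to all others) for each node — A:8, B:8, C:8, D:8, E:5, F:9.
The smallest farness is 5, for E, so E has the highest closeness.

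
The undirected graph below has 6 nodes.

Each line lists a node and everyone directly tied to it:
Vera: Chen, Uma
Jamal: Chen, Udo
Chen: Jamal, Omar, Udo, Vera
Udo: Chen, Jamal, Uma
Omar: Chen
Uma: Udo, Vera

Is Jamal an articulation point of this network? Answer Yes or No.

No

Even without Jamal, every remaining node can still reach every other (the residual graph is connected), so Jamal is not a cut vertex.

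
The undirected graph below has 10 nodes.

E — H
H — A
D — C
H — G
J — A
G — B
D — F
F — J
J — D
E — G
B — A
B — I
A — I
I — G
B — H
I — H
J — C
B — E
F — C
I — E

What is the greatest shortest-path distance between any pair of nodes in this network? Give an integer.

Eccentricity of each node (its greatest distance to any other): A:2, B:3, C:4, D:4, E:4, F:4, G:4, H:3, I:3, J:3.
The maximum eccentricity is 4, realized for instance by the pair E–F via E – I – A – J – F. So the diameter is 4.

4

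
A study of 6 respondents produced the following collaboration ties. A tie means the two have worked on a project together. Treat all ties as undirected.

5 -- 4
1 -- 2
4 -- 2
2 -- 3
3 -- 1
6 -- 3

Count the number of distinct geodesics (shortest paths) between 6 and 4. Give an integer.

The shortest distance is 3, and the only length-3 path is 6–3–2–4. So there is exactly 1 shortest path.

1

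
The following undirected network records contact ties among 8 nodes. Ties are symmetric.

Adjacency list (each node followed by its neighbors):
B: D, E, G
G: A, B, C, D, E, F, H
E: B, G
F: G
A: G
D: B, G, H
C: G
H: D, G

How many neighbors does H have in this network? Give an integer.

2

H is directly tied to D and G. That is 2 neighbors, so the degree of H is 2.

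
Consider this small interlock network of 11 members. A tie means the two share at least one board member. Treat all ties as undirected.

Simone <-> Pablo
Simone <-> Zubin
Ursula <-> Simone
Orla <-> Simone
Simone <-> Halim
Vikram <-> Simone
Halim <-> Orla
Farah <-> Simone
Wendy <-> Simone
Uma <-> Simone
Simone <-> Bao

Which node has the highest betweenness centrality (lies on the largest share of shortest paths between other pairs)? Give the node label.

Simone

Unnormalized betweenness of each node: Bao:0, Farah:0, Halim:0, Orla:0, Pablo:0, Simone:44, Uma:0, Ursula:0, Vikram:0, Wendy:0, Zubin:0.
Simone has the largest value, 44, making it the main broker — the node through which the most shortest paths run.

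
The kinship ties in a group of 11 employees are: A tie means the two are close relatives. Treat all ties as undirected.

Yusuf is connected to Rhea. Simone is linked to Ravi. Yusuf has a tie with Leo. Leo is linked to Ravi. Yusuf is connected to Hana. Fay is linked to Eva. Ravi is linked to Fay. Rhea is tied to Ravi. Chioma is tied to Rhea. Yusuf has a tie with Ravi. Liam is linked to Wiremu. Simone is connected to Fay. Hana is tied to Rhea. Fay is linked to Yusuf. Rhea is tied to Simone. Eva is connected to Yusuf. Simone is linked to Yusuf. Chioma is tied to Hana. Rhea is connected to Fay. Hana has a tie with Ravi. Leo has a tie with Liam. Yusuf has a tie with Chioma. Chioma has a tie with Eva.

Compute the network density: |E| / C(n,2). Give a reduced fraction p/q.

23/55

There are 23 edges and 11 nodes, so the maximum possible is C(11,2) = 55.
Density = 23/55.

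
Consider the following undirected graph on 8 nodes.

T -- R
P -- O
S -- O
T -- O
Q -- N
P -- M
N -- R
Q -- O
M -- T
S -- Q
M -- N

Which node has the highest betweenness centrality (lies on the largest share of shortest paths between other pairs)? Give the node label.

Unnormalized betweenness of each node: M:8/3, N:11/3, O:6, P:5/6, Q:17/6, R:1/2, S:0, T:7/2.
O has the largest value, 6, making it the main broker — the node through which the most shortest paths run.

O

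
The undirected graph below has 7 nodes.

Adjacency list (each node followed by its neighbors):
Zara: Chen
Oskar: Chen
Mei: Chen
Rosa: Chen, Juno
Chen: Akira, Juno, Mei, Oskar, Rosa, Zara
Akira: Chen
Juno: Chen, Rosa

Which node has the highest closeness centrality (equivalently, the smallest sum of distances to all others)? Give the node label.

Farness (sum of distances to all others) for each node — Akira:11, Chen:6, Juno:10, Mei:11, Oskar:11, Rosa:10, Zara:11.
The smallest farness is 6, for Chen, so Chen has the highest closeness.

Chen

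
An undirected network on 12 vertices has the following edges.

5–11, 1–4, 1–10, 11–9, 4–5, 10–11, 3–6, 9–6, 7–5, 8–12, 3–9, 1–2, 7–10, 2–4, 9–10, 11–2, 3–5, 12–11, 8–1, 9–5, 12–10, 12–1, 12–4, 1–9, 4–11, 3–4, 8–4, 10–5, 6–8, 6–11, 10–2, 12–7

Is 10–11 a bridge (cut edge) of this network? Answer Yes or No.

Even without that edge, 10 still reaches 11 via 10 – 9 – 11, so the network stays connected. Not a bridge.

No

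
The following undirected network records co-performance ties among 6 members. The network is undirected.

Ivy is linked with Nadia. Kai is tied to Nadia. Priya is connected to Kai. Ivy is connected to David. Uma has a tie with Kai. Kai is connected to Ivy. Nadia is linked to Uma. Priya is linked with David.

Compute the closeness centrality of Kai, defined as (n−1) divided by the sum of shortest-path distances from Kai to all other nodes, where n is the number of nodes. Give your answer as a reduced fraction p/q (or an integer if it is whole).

5/6

Distances from Kai: David:2, Ivy:1, Nadia:1, Priya:1, Uma:1. Sum = 6.
n = 6, so closeness = 5/6.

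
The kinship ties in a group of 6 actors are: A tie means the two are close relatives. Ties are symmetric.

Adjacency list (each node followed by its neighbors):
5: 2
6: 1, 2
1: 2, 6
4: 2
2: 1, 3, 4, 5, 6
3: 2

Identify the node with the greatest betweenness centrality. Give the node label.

Unnormalized betweenness of each node: 1:0, 2:9, 3:0, 4:0, 5:0, 6:0.
2 has the largest value, 9, making it the main broker — the node through which the most shortest paths run.

2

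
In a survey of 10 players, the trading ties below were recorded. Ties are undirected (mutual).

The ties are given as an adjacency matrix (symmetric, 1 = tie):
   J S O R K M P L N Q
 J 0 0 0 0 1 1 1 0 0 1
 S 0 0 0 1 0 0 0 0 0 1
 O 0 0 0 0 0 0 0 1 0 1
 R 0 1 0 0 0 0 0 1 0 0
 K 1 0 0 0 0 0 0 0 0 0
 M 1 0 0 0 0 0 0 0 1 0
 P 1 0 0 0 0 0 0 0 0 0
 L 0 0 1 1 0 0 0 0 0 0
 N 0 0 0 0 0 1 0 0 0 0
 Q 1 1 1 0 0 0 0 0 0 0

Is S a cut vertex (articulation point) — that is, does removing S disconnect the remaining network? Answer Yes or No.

Even without S, every remaining node can still reach every other (the residual graph is connected), so S is not a cut vertex.

No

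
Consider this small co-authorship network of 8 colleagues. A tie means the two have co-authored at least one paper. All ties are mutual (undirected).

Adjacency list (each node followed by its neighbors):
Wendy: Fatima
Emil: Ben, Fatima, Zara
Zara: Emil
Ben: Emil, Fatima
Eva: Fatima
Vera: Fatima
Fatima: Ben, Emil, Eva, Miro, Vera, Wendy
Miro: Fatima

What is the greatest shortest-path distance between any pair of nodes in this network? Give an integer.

Eccentricity of each node (its greatest distance to any other): Ben:2, Emil:2, Eva:3, Fatima:2, Miro:3, Vera:3, Wendy:3, Zara:3.
The maximum eccentricity is 3, realized for instance by the pair Wendy–Zara via Wendy – Fatima – Emil – Zara. So the diameter is 3.

3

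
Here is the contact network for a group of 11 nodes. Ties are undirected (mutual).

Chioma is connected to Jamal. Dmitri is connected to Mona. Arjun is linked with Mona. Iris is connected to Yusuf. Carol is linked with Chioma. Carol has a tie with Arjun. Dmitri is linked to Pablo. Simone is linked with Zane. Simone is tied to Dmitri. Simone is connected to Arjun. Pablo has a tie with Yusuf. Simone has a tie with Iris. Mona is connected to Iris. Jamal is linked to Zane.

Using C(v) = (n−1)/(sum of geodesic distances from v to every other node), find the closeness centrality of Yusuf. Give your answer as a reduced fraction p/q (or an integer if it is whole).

10/27

Distances from Yusuf: Arjun:3, Carol:4, Chioma:5, Dmitri:2, Iris:1, Jamal:4, Mona:2, Pablo:1, Simone:2, Zane:3. Sum = 27.
n = 11, so closeness = 10/27.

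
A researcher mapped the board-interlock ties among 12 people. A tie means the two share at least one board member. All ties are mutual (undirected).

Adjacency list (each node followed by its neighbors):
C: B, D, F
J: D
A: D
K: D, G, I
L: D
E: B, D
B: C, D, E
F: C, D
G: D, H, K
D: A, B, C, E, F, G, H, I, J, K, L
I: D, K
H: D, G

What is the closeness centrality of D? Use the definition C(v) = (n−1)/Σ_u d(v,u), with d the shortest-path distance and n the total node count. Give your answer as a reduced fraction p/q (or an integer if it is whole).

1

Distances from D: A:1, B:1, C:1, E:1, F:1, G:1, H:1, I:1, J:1, K:1, L:1. Sum = 11.
n = 12, so closeness = 11/11 = 1.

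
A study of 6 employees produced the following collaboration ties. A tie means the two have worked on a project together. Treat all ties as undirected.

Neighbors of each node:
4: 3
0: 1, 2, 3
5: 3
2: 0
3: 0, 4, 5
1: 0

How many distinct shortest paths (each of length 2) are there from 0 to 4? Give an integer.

The shortest distance is 2, and the only length-2 path is 0–3–4. So there is exactly 1 shortest path.

1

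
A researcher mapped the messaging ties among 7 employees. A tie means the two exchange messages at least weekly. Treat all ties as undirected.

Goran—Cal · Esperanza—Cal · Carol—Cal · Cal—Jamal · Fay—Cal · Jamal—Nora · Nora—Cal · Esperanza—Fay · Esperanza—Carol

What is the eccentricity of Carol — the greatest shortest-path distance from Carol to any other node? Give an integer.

2

Distances from Carol: Cal:1, Esperanza:1, Fay:2, Goran:2, Jamal:2, Nora:2.
The largest is 2 (to Goran, Fay, Nora, and Jamal), so the eccentricity of Carol is 2.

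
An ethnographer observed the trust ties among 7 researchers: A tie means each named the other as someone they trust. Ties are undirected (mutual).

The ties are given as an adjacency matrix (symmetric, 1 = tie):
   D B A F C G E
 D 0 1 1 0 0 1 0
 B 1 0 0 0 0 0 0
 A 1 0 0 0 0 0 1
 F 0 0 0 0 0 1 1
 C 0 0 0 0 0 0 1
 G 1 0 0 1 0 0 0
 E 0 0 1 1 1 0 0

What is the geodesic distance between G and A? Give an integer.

One shortest route is G – D – A, which uses 2 edges, and G and A are not directly tied, so nothing shorter exists. So d(G,A) = 2.

2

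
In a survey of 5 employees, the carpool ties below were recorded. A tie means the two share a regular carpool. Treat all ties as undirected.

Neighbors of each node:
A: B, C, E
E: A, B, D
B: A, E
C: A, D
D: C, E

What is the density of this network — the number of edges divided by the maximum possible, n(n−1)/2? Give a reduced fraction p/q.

3/5

There are 6 edges and 5 nodes, so the maximum possible is C(5,2) = 10.
Density = 6/10 = 3/5.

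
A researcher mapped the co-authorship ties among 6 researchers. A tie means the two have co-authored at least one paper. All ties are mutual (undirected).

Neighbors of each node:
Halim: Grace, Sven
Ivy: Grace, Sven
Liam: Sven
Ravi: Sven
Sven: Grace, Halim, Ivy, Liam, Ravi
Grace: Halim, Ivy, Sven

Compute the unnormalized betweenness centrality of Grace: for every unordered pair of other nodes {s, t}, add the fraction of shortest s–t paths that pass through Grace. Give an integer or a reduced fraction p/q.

1/2

Pairs whose geodesics pass through Grace — Ivy–Halim: 1/2.
All other pairs contribute 0.
Summing the contributions gives betweenness(Grace) = 1/2.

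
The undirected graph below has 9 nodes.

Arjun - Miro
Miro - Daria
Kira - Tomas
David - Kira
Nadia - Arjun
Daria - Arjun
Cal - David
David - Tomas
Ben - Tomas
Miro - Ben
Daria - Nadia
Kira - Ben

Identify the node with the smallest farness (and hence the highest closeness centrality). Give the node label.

Ben

Farness (sum of distances to all others) for each node — Arjun:20, Ben:15, Cal:28, Daria:20, David:21, Kira:17, Miro:16, Nadia:26, Tomas:17.
The smallest farness is 15, for Ben, so Ben has the highest closeness.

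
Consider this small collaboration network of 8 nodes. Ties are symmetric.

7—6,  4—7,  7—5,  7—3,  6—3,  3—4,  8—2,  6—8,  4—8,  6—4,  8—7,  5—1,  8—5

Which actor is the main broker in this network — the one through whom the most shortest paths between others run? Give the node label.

8

Unnormalized betweenness of each node: 1:0, 2:0, 3:0, 4:2/3, 5:6, 6:2/3, 7:14/3, 8:8.
8 has the largest value, 8, making it the main broker — the node through which the most shortest paths run.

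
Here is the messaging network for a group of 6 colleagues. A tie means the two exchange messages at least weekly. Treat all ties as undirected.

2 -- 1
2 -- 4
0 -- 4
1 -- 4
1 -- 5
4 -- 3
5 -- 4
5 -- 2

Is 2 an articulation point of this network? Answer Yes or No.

Even without 2, every remaining node can still reach every other (the residual graph is connected), so 2 is not a cut vertex.

No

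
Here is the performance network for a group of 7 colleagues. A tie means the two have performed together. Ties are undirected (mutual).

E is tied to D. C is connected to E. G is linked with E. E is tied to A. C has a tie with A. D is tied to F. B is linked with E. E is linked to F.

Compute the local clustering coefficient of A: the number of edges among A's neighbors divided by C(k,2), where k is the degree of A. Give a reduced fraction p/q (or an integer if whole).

A's neighbors: C and E (k = 2).
Possible neighbor pairs: C(2,2) = 1. Edges among them: C–E → e = 1.
Clustering(A) = 1/1.

1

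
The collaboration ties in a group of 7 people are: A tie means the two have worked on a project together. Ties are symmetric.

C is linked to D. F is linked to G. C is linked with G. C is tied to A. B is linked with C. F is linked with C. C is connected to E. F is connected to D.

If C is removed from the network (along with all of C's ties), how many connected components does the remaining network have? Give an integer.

Without C, the remaining ties split the others into: {D, F, G}; {A}; {B}; {E}.
That's 4 separate components.

4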